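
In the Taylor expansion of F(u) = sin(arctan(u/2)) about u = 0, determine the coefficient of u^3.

-1/16

Compose series: expand the inner function first, then feed it into the outer expansion.
[u^0] = 0;  [u^1] = 1/2;  [u^2] = 0;  [u^3] = -1/16.
So c_3 = F′′′(0)/3! = -1/16.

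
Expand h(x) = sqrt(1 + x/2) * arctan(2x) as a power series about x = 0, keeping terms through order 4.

-125*x^4/192 - 131*x^3/48 + x^2/2 + 2*x

Write out both Maclaurin series and multiply, keeping only the needed powers.
[x^0] = 0;  [x^1] = 2;  [x^2] = 1/2;  [x^3] = -131/48;  [x^4] = -125/192.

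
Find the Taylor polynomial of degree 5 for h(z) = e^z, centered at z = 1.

e*(z - 1)^5/120 + e*(z - 1)^4/24 + e*(z - 1)^3/6 + e*(z - 1)^2/2 + e*(z - 1) + e

Differentiate repeatedly and evaluate at the center.
h(1) = e
h′(1) = e
h′′(1) = e
h′′′(1) = e
h^(4)(1) = e
h^(5)(1) = e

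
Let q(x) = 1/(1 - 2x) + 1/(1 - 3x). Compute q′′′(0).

210

Expand each term separately and add.
The coefficient of x^3 in the expansion is 35, so q′′′(0) = 3! * (35) = 210.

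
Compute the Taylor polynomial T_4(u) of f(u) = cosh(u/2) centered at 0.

Compute the successive derivatives at the expansion point and divide by k!.
f(0) = 1
f′(0) = 0
f′′(0) = 1/4
f′′′(0) = 0
f^(4)(0) = 1/16

u^4/384 + u^2/8 + 1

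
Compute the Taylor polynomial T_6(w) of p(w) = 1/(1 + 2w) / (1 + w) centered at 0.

Take the Cauchy product of the two expansions.

127*w^6 - 63*w^5 + 31*w^4 - 15*w^3 + 7*w^2 - 3*w + 1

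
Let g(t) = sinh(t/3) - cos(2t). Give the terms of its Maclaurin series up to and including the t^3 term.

Add the two expansions coefficient-wise.
[t^0] = -1;  [t^1] = 1/3;  [t^2] = 2;  [t^3] = 1/162.

t^3/162 + 2*t^2 + t/3 - 1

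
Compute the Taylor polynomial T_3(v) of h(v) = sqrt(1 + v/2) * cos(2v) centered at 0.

Write out both Maclaurin series and multiply, keeping only the needed powers.

-63*v^3/128 - 65*v^2/32 + v/4 + 1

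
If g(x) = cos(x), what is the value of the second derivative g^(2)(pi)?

Compute the successive derivatives at the expansion point and divide by k!.
From the series, [(x - pi)^2] g = 1/2; multiply by 2! = 2 to get 1.

1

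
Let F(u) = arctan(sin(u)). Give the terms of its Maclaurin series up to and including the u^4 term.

-u^3/2 + u

Plug the Maclaurin series of the inner function into that of the outer and collect terms.
F(0) = 0
F′(0) = 1
F′′(0) = 0
F′′′(0) = -3
F^(4)(0) = 0
Dividing each by k! gives the coefficients c_0, ..., c_4.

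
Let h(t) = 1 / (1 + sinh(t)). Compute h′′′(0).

Use the geometric series for the reciprocal, then substitute.
The coefficient of t^3 in the expansion is -7/6, so h′′′(0) = 3! * (-7/6) = -7.

-7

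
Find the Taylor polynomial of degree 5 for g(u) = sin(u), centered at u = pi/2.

(u - pi/2)^4/24 - (u - pi/2)^2/2 + 1

g(pi/2) = 1
g′(pi/2) = 0
g′′(pi/2) = -1
g′′′(pi/2) = 0
g^(4)(pi/2) = 1
g^(5)(pi/2) = 0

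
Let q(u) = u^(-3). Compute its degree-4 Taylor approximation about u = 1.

Compute the successive derivatives at the expansion point and divide by k!.
q(1) = 1
q′(1) = -3
q′′(1) = 12
q′′′(1) = -60
q^(4)(1) = 360

15*(u - 1)^4 - 10*(u - 1)^3 + 6*(u - 1)^2 - 3*(u - 1) + 1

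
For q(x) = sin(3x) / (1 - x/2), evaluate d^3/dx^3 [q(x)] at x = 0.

Take the Cauchy product of the two expansions.
From the series, [x^3] q = -15/4; multiply by 3! = 6 to get -45/2.

-45/2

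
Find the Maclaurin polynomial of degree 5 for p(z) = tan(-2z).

p(0) = 0
p′(0) = -2
p′′(0) = 0
p′′′(0) = -16
p^(4)(0) = 0
p^(5)(0) = -512

-64*z^5/15 - 8*z^3/3 - 2*z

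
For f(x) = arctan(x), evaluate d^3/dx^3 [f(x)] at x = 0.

Apply the Taylor formula c_k = f^(k)(a)/k!.
From the series, [x^3] f = -1/3; multiply by 3! = 6 to get -2.

-2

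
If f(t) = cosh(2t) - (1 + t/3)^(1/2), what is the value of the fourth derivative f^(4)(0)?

6917/432

Combine the two series term by term.
From the series, [t^4] f = 6917/10368; multiply by 4! = 24 to get 6917/432.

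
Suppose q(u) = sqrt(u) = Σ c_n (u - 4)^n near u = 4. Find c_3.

1/512

q(4) = 2
q′(4) = 1/4
q′′(4) = -1/32
q′′′(4) = 3/256
Then c_k = q^(k)(4)/k! gives each Taylor coefficient.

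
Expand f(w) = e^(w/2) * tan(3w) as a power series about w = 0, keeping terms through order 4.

73*w^4/16 + 75*w^3/8 + 3*w^2/2 + 3*w

Write out both Maclaurin series and multiply, keeping only the needed powers.
f(0) = 0
f′(0) = 3
f′′(0) = 3
f′′′(0) = 225/4
f^(4)(0) = 219/2
Dividing each by k! gives the coefficients c_0, ..., c_4.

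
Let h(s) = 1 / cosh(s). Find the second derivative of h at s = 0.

Divide the numerator series by the denominator series (power-series long division).
The coefficient of s^2 in the expansion is -1/2, so h′′(0) = 2! * (-1/2) = -1.

-1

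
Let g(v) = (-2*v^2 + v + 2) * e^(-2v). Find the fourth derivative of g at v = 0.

-96

Distribute the polynomial across the series and collect like powers.
The coefficient of v^4 in the expansion is -4, so g^(4)(0) = 4! * (-4) = -96.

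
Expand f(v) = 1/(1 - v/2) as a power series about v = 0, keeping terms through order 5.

v^5/32 + v^4/16 + v^3/8 + v^2/4 + v/2 + 1

f(0) = 1
f′(0) = 1/2
f′′(0) = 1/2
f′′′(0) = 3/4
f^(4)(0) = 3/2
f^(5)(0) = 15/4
Then c_k = f^(k)(0)/k! gives each Taylor coefficient.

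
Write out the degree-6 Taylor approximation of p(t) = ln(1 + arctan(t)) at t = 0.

-4*t^6/45 + t^5/15 + t^4/12 - t^2/2 + t

Substitute the inner expansion into the outer series and collect powers.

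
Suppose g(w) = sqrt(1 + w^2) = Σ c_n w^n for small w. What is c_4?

-1/8

[w^0] = 1;  [w^1] = 0;  [w^2] = 1/2;  [w^3] = 0;  [w^4] = -1/8.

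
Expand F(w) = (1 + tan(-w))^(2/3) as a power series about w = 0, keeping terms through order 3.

Let u equal the inner series; expand the outer function in u and truncate.
F(0) = 1
F′(0) = -2/3
F′′(0) = -2/9
F′′′(0) = -44/27

-22*w^3/81 - w^2/9 - 2*w/3 + 1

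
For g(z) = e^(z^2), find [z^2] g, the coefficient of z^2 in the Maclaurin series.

1

[z^0] = 1;  [z^1] = 0;  [z^2] = 1.
So c_2 = g′′(0)/2! = 1.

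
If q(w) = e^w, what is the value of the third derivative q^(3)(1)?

e

The coefficient of (w - 1)^3 in the expansion is e/6, so q′′′(1) = 3! * (e/6) = e.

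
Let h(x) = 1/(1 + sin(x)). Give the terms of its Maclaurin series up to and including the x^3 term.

-5*x^3/6 + x^2 - x + 1

Compose series: expand the inner function first, then feed it into the outer expansion.
h(0) = 1
h′(0) = -1
h′′(0) = 2
h′′′(0) = -5
Then c_k = h^(k)(0)/k! gives each Taylor coefficient.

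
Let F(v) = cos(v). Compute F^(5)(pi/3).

Differentiate repeatedly and evaluate at the center.
The coefficient of (v - pi/3)^5 in the expansion is -sqrt(3)/240, so F^(5)(pi/3) = 5! * (-sqrt(3)/240) = -sqrt(3)/2.

-sqrt(3)/2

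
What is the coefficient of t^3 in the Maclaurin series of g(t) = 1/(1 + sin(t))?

Substitute the inner expansion into the outer series and collect powers.
g(0) = 1
g′(0) = -1
g′′(0) = 2
g′′′(0) = -5

-5/6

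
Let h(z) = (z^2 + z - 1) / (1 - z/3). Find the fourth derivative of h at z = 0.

Shift and add copies of the series according to the polynomial's terms.
From the series, [z^4] h = 11/81; multiply by 4! = 24 to get 88/27.

88/27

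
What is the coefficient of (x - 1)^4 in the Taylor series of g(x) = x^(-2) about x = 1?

5

Use the known series and substitute for the argument.
[(x - 1)^0] = 1;  [(x - 1)^1] = -2;  [(x - 1)^2] = 3;  [(x - 1)^3] = -4;  [(x - 1)^4] = 5.
So c_4 = g^(4)(1)/4! = 5.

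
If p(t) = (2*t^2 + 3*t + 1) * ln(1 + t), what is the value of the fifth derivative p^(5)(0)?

14

Shift and add copies of the series according to the polynomial's terms.
The coefficient of t^5 in the expansion is 7/60, so p^(5)(0) = 5! * (7/60) = 14.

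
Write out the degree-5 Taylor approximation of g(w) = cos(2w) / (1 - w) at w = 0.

-w^5/3 - w^4/3 - w^3 - w^2 + w + 1

Multiply the numerator's expansion by the denominator's geometric series.
g(0) = 1
g′(0) = 1
g′′(0) = -2
g′′′(0) = -6
g^(4)(0) = -8
g^(5)(0) = -40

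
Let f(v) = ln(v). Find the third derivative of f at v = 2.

The coefficient of (v - 2)^3 in the expansion is 1/24, so f′′′(2) = 3! * (1/24) = 1/4.

1/4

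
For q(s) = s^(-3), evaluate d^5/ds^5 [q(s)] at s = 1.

From the series, [(s - 1)^5] q = -21; multiply by 5! = 120 to get -2520.

-2520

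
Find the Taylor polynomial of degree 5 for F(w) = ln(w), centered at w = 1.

(w - 1)^5/5 - (w - 1)^4/4 + (w - 1)^3/3 - (w - 1)^2/2 + (w - 1)

F(1) = 0
F′(1) = 1
F′′(1) = -1
F′′′(1) = 2
F^(4)(1) = -6
F^(5)(1) = 24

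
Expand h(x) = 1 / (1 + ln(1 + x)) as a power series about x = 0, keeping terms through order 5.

-347*x^5/60 + 11*x^4/3 - 7*x^3/3 + 3*x^2/2 - x + 1

Expand as Σ (-1)^k u^k with u equal to the inner function's series.
h(0) = 1
h′(0) = -1
h′′(0) = 3
h′′′(0) = -14
h^(4)(0) = 88
h^(5)(0) = -694
The Taylor polynomial is Σ h^(k)(0)/k! · x^k.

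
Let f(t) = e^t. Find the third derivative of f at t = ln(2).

2

The coefficient of (t - ln(2))^3 in the expansion is 1/3, so f′′′(ln(2)) = 3! * (1/3) = 2.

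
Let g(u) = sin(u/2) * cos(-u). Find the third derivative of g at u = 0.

Write out both Maclaurin series and multiply, keeping only the needed powers.
The coefficient of u^3 in the expansion is -13/48, so g′′′(0) = 3! * (-13/48) = -13/8.

-13/8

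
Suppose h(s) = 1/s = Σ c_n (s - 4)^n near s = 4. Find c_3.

h(4) = 1/4
h′(4) = -1/16
h′′(4) = 1/32
h′′′(4) = -3/128
So c_3 = h′′′(4)/3! = -1/256.

-1/256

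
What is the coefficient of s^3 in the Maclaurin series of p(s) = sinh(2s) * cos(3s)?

-23/3

Multiply the two series term by term and collect like powers.
So c_3 = p′′′(0)/3! = -23/3.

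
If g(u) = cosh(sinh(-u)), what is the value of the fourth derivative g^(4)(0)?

Let u equal the inner series; expand the outer function in u and truncate.
From the series, [u^4] g = 5/24; multiply by 4! = 24 to get 5.

5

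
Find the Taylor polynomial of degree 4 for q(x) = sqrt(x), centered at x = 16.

-5*(x - 16)^4/2097152 + (x - 16)^3/16384 - (x - 16)^2/512 + (x - 16)/8 + 4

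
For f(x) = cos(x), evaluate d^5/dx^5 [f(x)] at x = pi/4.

The coefficient of (x - pi/4)^5 in the expansion is -sqrt(2)/240, so f^(5)(pi/4) = 5! * (-sqrt(2)/240) = -sqrt(2)/2.

-sqrt(2)/2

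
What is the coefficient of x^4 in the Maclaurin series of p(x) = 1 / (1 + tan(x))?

5/3

Write 1/(1+u) = 1 - u + u^2 - u^3 + ... and substitute the series for u.
p(0) = 1
p′(0) = -1
p′′(0) = 2
p′′′(0) = -8
p^(4)(0) = 40
So c_4 = p^(4)(0)/4! = 5/3.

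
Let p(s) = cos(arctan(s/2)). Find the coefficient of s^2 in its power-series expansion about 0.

Plug the Maclaurin series of the inner function into that of the outer and collect terms.
p(0) = 1
p′(0) = 0
p′′(0) = -1/4

-1/8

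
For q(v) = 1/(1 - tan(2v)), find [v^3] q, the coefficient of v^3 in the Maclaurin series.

Let u equal the inner series; expand the outer function in u and truncate.
So c_3 = q′′′(0)/3! = 32/3.

32/3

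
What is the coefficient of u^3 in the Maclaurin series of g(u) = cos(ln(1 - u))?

-1/2

Substitute the inner expansion into the outer series and collect powers.
g(0) = 1
g′(0) = 0
g′′(0) = -1
g′′′(0) = -3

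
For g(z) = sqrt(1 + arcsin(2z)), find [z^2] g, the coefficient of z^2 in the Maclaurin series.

-1/2

Plug the Maclaurin series of the inner function into that of the outer and collect terms.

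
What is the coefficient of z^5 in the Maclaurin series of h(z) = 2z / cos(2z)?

20/3

Divide the numerator series by the denominator series (power-series long division).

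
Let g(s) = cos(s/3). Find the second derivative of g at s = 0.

Use the known series and substitute for the argument.
The coefficient of s^2 in the expansion is -1/18, so g′′(0) = 2! * (-1/18) = -1/9.

-1/9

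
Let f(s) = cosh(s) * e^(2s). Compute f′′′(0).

Write out both Maclaurin series and multiply, keeping only the needed powers.
From the series, [s^3] f = 7/3; multiply by 3! = 6 to get 14.

14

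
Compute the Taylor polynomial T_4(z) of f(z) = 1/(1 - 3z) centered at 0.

81*z^4 + 27*z^3 + 9*z^2 + 3*z + 1

f(0) = 1
f′(0) = 3
f′′(0) = 18
f′′′(0) = 162
f^(4)(0) = 1944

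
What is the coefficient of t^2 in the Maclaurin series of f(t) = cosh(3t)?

f(0) = 1
f′(0) = 0
f′′(0) = 9

9/2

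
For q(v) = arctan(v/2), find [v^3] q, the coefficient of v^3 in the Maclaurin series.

-1/24

c_3 = q′′′(0)/3! = -1/24.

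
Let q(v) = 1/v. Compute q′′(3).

The coefficient of (v - 3)^2 in the expansion is 1/27, so q′′(3) = 2! * (1/27) = 2/27.

2/27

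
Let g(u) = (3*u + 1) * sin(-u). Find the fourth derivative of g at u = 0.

12

Shift and add copies of the series according to the polynomial's terms.
The coefficient of u^4 in the expansion is 1/2, so g^(4)(0) = 4! * (1/2) = 12.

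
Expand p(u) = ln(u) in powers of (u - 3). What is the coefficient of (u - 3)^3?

p(3) = ln(3)
p′(3) = 1/3
p′′(3) = -1/9
p′′′(3) = 2/27

1/81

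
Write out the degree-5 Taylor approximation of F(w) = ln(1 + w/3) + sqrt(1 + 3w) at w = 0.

Expand each term separately and add.
F(0) = 1
F′(0) = 11/6
F′′(0) = -85/36
F′′′(0) = 2203/216
F^(4)(0) = -32837/432
F^(5)(0) = 2066971/2592
Dividing each by k! gives the coefficients c_0, ..., c_5.

2066971*w^5/311040 - 32837*w^4/10368 + 2203*w^3/1296 - 85*w^2/72 + 11*w/6 + 1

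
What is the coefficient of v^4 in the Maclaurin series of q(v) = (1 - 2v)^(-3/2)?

315/8

q(0) = 1
q′(0) = 3
q′′(0) = 15
q′′′(0) = 105
q^(4)(0) = 945
So c_4 = q^(4)(0)/4! = 315/8.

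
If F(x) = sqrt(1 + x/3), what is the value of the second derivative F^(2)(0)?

From the series, [x^2] F = -1/72; multiply by 2! = 2 to get -1/36.

-1/36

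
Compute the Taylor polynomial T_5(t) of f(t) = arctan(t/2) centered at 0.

t^5/160 - t^3/24 + t/2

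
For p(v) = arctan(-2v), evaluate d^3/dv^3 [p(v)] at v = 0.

From the series, [v^3] p = 8/3; multiply by 3! = 6 to get 16.

16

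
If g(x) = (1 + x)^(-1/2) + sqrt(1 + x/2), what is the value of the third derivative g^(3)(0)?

-117/64

Combine the two series term by term.
The coefficient of x^3 in the expansion is -39/128, so g′′′(0) = 3! * (-39/128) = -117/64.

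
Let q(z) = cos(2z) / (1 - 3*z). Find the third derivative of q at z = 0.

126

Use 1/(1 - r) = Σ r^k on the denominator, then take the Cauchy product.
The coefficient of z^3 in the expansion is 21, so q′′′(0) = 3! * (21) = 126.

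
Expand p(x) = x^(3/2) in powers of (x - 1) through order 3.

-(x - 1)^3/16 + 3*(x - 1)^2/8 + 3*(x - 1)/2 + 1

p(1) = 1
p′(1) = 3/2
p′′(1) = 3/4
p′′′(1) = -3/8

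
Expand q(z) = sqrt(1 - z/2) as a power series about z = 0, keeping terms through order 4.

q(0) = 1
q′(0) = -1/4
q′′(0) = -1/16
q′′′(0) = -3/64
q^(4)(0) = -15/256
Then c_k = q^(k)(0)/k! gives each Taylor coefficient.

-5*z^4/2048 - z^3/128 - z^2/32 - z/4 + 1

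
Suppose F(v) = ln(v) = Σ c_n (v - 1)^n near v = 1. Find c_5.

1/5

[(v - 1)^0] = 0;  [(v - 1)^1] = 1;  [(v - 1)^2] = -1/2;  [(v - 1)^3] = 1/3;  [(v - 1)^4] = -1/4;  [(v - 1)^5] = 1/5.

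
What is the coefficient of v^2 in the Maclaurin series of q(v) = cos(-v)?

-1/2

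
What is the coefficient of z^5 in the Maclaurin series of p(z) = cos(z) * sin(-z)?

-2/15

Take the Cauchy product of the two expansions.
p(0) = 0
p′(0) = -1
p′′(0) = 0
p′′′(0) = 4
p^(4)(0) = 0
p^(5)(0) = -16
Then c_k = p^(k)(0)/k! gives each Taylor coefficient.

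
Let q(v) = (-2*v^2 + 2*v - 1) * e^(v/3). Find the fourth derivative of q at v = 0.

Distribute the polynomial across the series and collect like powers.
The coefficient of v^4 in the expansion is -193/1944, so q^(4)(0) = 4! * (-193/1944) = -193/81.

-193/81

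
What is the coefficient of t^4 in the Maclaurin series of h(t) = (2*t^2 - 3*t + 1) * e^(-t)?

37/24

Shift and add copies of the series according to the polynomial's terms.
[t^0] = 1;  [t^1] = -4;  [t^2] = 11/2;  [t^3] = -11/3;  [t^4] = 37/24.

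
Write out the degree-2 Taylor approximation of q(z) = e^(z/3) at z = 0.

q(0) = 1
q′(0) = 1/3
q′′(0) = 1/9
Dividing each by k! gives the coefficients c_0, ..., c_2.

z^2/18 + z/3 + 1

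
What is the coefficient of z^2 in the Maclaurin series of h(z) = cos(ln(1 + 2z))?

Substitute the inner expansion into the outer series and collect powers.
[z^0] = 1;  [z^1] = 0;  [z^2] = -2.
So c_2 = h′′(0)/2! = -2.

-2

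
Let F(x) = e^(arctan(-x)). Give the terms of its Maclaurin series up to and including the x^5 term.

-x^5/24 - 7*x^4/24 + x^3/6 + x^2/2 - x + 1

Let u equal the inner series; expand the outer function in u and truncate.
F(0) = 1
F′(0) = -1
F′′(0) = 1
F′′′(0) = 1
F^(4)(0) = -7
F^(5)(0) = -5
Then c_k = F^(k)(0)/k! gives each Taylor coefficient.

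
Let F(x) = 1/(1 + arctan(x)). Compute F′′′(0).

Substitute the inner expansion into the outer series and collect powers.
From the series, [x^3] F = -2/3; multiply by 3! = 6 to get -4.

-4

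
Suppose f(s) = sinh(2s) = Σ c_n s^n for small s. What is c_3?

4/3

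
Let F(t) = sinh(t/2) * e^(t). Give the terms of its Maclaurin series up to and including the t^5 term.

121*t^5/3840 + 5*t^4/48 + 13*t^3/48 + t^2/2 + t/2

Multiply the two series term by term and collect like powers.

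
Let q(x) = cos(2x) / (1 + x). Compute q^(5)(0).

40

Write out both Maclaurin series and multiply, keeping only the needed powers.
The coefficient of x^5 in the expansion is 1/3, so q^(5)(0) = 5! * (1/3) = 40.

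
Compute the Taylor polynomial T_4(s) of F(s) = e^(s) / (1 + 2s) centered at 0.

Take the Cauchy product of the two expansions.
[s^0] = 1;  [s^1] = -1;  [s^2] = 5/2;  [s^3] = -29/6;  [s^4] = 233/24.

233*s^4/24 - 29*s^3/6 + 5*s^2/2 - s + 1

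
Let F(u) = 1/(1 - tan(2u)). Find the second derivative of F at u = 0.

Compose series: expand the inner function first, then feed it into the outer expansion.
The coefficient of u^2 in the expansion is 4, so F′′(0) = 2! * (4) = 8.

8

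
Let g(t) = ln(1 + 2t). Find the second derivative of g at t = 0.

-4

The coefficient of t^2 in the expansion is -2, so g′′(0) = 2! * (-2) = -4.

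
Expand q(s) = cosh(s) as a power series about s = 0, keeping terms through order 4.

s^4/24 + s^2/2 + 1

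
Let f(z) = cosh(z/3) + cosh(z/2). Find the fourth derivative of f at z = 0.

Combine the two series term by term.
The coefficient of z^4 in the expansion is 97/31104, so f^(4)(0) = 4! * (97/31104) = 97/1296.

97/1296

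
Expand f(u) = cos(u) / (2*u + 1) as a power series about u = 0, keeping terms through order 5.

-337*u^5/12 + 337*u^4/24 - 7*u^3 + 7*u^2/2 - 2*u + 1

Use 1/(1 - r) = Σ r^k on the denominator, then take the Cauchy product.
[u^0] = 1;  [u^1] = -2;  [u^2] = 7/2;  [u^3] = -7;  [u^4] = 337/24;  [u^5] = -337/12.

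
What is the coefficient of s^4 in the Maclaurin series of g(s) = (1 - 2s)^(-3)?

240

g(0) = 1
g′(0) = 6
g′′(0) = 48
g′′′(0) = 480
g^(4)(0) = 5760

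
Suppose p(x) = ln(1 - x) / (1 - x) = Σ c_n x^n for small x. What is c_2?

-3/2

Use 1/(1 - r) = Σ r^k on the denominator, then take the Cauchy product.
p(0) = 0
p′(0) = -1
p′′(0) = -3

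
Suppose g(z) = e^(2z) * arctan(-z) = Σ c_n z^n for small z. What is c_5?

Take the Cauchy product of the two expansions.
g(0) = 0
g′(0) = -1
g′′(0) = -4
g′′′(0) = -10
g^(4)(0) = -16
g^(5)(0) = -24

-1/5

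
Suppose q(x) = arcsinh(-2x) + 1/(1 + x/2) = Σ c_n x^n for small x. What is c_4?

Expand each term separately and add.
[x^0] = 1;  [x^1] = -5/2;  [x^2] = 1/4;  [x^3] = 29/24;  [x^4] = 1/16.

1/16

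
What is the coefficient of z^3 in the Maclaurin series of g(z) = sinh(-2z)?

-4/3

Use the known series and substitute for the argument.
g(0) = 0
g′(0) = -2
g′′(0) = 0
g′′′(0) = -8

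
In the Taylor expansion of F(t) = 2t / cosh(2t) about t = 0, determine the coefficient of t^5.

Divide the numerator series by the denominator series (power-series long division).
F(0) = 0
F′(0) = 2
F′′(0) = 0
F′′′(0) = -24
F^(4)(0) = 0
F^(5)(0) = 800
So c_5 = F^(5)(0)/5! = 20/3.

20/3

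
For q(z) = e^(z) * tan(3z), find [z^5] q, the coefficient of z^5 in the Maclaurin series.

1481/40

Write out both Maclaurin series and multiply, keeping only the needed powers.
q(0) = 0
q′(0) = 3
q′′(0) = 6
q′′′(0) = 63
q^(4)(0) = 228
q^(5)(0) = 4443
Dividing each by k! gives the coefficients c_0, ..., c_5.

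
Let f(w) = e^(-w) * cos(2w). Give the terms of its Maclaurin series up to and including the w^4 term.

Expand each factor separately, then convolve coefficients.
f(0) = 1
f′(0) = -1
f′′(0) = -3
f′′′(0) = 11
f^(4)(0) = -7

-7*w^4/24 + 11*w^3/6 - 3*w^2/2 - w + 1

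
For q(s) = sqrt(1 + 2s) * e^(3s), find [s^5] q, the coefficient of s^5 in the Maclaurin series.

22/5

Multiply the two series term by term and collect like powers.
q(0) = 1
q′(0) = 4
q′′(0) = 14
q′′′(0) = 48
q^(4)(0) = 156
q^(5)(0) = 528
So c_5 = q^(5)(0)/5! = 22/5.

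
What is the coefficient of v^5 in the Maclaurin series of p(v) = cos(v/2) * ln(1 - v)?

-103/640

Write out both Maclaurin series and multiply, keeping only the needed powers.
p(0) = 0
p′(0) = -1
p′′(0) = -1
p′′′(0) = -5/4
p^(4)(0) = -9/2
p^(5)(0) = -309/16
So c_5 = p^(5)(0)/5! = -103/640.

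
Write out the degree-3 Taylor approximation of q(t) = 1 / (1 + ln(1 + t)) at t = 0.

-7*t^3/3 + 3*t^2/2 - t + 1

Expand as Σ (-1)^k u^k with u equal to the inner function's series.
[t^0] = 1;  [t^1] = -1;  [t^2] = 3/2;  [t^3] = -7/3.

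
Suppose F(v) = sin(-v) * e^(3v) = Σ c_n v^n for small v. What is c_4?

Take the Cauchy product of the two expansions.
[v^0] = 0;  [v^1] = -1;  [v^2] = -3;  [v^3] = -13/3;  [v^4] = -4.
So c_4 = F^(4)(0)/4! = -4.

-4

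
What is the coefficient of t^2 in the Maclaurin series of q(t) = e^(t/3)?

q(0) = 1
q′(0) = 1/3
q′′(0) = 1/9
So c_2 = q′′(0)/2! = 1/18.

1/18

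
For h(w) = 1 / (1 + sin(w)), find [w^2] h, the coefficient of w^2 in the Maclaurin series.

1

Use the geometric series for the reciprocal, then substitute.
[w^0] = 1;  [w^1] = -1;  [w^2] = 1.
So c_2 = h′′(0)/2! = 1.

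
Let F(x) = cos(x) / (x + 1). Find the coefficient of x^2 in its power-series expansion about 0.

1/2

Use 1/(1 - r) = Σ r^k on the denominator, then take the Cauchy product.
So c_2 = F′′(0)/2! = 1/2.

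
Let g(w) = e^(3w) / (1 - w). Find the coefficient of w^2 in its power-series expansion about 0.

17/2

Expand each factor separately, then convolve coefficients.
g(0) = 1
g′(0) = 4
g′′(0) = 17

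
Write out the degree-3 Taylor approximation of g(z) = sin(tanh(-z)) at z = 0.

Let u equal the inner series; expand the outer function in u and truncate.
g(0) = 0
g′(0) = -1
g′′(0) = 0
g′′′(0) = 3

z^3/2 - z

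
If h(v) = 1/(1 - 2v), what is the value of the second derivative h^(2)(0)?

From the series, [v^2] h = 4; multiply by 2! = 2 to get 8.

8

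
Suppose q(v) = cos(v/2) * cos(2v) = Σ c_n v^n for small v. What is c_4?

353/384

Write out both Maclaurin series and multiply, keeping only the needed powers.
[v^0] = 1;  [v^1] = 0;  [v^2] = -17/8;  [v^3] = 0;  [v^4] = 353/384.
So c_4 = q^(4)(0)/4! = 353/384.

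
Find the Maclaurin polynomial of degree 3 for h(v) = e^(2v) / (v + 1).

v^3/3 + v^2 + v + 1

Use 1/(1 - r) = Σ r^k on the denominator, then take the Cauchy product.
[v^0] = 1;  [v^1] = 1;  [v^2] = 1;  [v^3] = 1/3.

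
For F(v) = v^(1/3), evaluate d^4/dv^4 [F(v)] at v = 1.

From the series, [(v - 1)^4] F = -10/243; multiply by 4! = 24 to get -80/81.

-80/81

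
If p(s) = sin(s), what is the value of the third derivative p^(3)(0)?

Use the known series and substitute for the argument.
From the series, [s^3] p = -1/6; multiply by 3! = 6 to get -1.

-1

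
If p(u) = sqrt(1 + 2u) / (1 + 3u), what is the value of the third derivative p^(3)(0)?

Write out both Maclaurin series and multiply, keeping only the needed powers.
From the series, [u^3] p = -16; multiply by 3! = 6 to get -96.

-96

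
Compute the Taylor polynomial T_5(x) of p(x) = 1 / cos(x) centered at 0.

5*x^4/24 + x^2/2 + 1

Write the quotient as an unknown series and match coefficients against numerator = denominator · series.
[x^0] = 1;  [x^1] = 0;  [x^2] = 1/2;  [x^3] = 0;  [x^4] = 5/24;  [x^5] = 0.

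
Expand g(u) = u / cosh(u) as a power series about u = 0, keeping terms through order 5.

5*u^5/24 - u^3/2 + u

Write the quotient as an unknown series and match coefficients against numerator = denominator · series.
g(0) = 0
g′(0) = 1
g′′(0) = 0
g′′′(0) = -3
g^(4)(0) = 0
g^(5)(0) = 25
Then c_k = g^(k)(0)/k! gives each Taylor coefficient.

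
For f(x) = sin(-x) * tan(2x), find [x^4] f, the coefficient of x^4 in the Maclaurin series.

Multiply the two series term by term and collect like powers.
f(0) = 0
f′(0) = 0
f′′(0) = -4
f′′′(0) = 0
f^(4)(0) = -56
The Taylor polynomial is Σ f^(k)(0)/k! · x^k.

-7/3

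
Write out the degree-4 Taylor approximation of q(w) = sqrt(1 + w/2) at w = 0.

Apply the Taylor formula c_k = f^(k)(a)/k!.
q(0) = 1
q′(0) = 1/4
q′′(0) = -1/16
q′′′(0) = 3/64
q^(4)(0) = -15/256
Dividing each by k! gives the coefficients c_0, ..., c_4.

-5*w^4/2048 + w^3/128 - w^2/32 + w/4 + 1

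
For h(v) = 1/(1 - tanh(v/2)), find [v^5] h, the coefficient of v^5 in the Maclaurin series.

Let u equal the inner series; expand the outer function in u and truncate.

1/240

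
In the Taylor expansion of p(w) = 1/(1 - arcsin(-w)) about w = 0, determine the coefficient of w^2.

Compose series: expand the inner function first, then feed it into the outer expansion.
p(0) = 1
p′(0) = -1
p′′(0) = 2
Then c_k = p^(k)(0)/k! gives each Taylor coefficient.

1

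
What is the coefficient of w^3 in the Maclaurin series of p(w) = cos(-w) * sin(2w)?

-7/3

Expand each factor separately, then convolve coefficients.
[w^0] = 0;  [w^1] = 2;  [w^2] = 0;  [w^3] = -7/3.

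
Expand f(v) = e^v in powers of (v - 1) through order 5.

e*(v - 1)^5/120 + e*(v - 1)^4/24 + e*(v - 1)^3/6 + e*(v - 1)^2/2 + e*(v - 1) + e

f(1) = e
f′(1) = e
f′′(1) = e
f′′′(1) = e
f^(4)(1) = e
f^(5)(1) = e
Then c_k = f^(k)(1)/k! gives each Taylor coefficient.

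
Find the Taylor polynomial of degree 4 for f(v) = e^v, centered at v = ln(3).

Use the known series and substitute for the argument.

(v - ln(3))^4/8 + (v - ln(3))^3/2 + 3*(v - ln(3))^2/2 + 3*(v - ln(3)) + 3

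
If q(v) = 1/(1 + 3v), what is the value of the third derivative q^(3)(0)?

-162

Use the known series and substitute for the argument.
From the series, [v^3] q = -27; multiply by 3! = 6 to get -162.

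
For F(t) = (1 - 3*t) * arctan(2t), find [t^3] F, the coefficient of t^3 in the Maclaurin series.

Distribute the polynomial across the series and collect like powers.

-8/3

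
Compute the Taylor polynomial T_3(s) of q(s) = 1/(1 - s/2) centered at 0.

Use the known series and substitute for the argument.
q(0) = 1
q′(0) = 1/2
q′′(0) = 1/2
q′′′(0) = 3/4

s^3/8 + s^2/4 + s/2 + 1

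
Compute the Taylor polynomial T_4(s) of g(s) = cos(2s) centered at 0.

g(0) = 1
g′(0) = 0
g′′(0) = -4
g′′′(0) = 0
g^(4)(0) = 16

2*s^4/3 - 2*s^2 + 1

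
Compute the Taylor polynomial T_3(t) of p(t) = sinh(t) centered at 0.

t^3/6 + t

p(0) = 0
p′(0) = 1
p′′(0) = 0
p′′′(0) = 1
Then c_k = p^(k)(0)/k! gives each Taylor coefficient.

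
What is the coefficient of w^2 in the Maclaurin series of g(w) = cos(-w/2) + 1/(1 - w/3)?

-1/72

Expand each term separately and add.
[w^0] = 2;  [w^1] = 1/3;  [w^2] = -1/72.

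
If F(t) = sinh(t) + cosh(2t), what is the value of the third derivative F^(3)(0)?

1

Add the two expansions coefficient-wise.
The coefficient of t^3 in the expansion is 1/6, so F′′′(0) = 3! * (1/6) = 1.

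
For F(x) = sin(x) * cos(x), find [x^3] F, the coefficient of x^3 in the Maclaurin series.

-2/3

Multiply the two series term by term and collect like powers.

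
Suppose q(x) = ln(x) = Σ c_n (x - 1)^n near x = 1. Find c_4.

Apply the Taylor formula c_k = f^(k)(a)/k!.
[(x - 1)^0] = 0;  [(x - 1)^1] = 1;  [(x - 1)^2] = -1/2;  [(x - 1)^3] = 1/3;  [(x - 1)^4] = -1/4.

-1/4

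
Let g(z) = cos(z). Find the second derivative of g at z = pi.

Use the known series and substitute for the argument.
The coefficient of (z - pi)^2 in the expansion is 1/2, so g′′(pi) = 2! * (1/2) = 1.

1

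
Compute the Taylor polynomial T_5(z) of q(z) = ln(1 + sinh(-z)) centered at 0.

-3*z^5/8 - 5*z^4/12 - z^3/2 - z^2/2 - z

Substitute the inner expansion into the outer series and collect powers.
q(0) = 0
q′(0) = -1
q′′(0) = -1
q′′′(0) = -3
q^(4)(0) = -10
q^(5)(0) = -45
Dividing each by k! gives the coefficients c_0, ..., c_5.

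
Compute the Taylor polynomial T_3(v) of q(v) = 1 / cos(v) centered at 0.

v^2/2 + 1

Write the quotient as an unknown series and match coefficients against numerator = denominator · series.
q(0) = 1
q′(0) = 0
q′′(0) = 1
q′′′(0) = 0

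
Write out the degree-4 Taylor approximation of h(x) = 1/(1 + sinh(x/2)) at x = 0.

x^4/12 - 7*x^3/48 + x^2/4 - x/2 + 1

Compose series: expand the inner function first, then feed it into the outer expansion.
h(0) = 1
h′(0) = -1/2
h′′(0) = 1/2
h′′′(0) = -7/8
h^(4)(0) = 2
Dividing each by k! gives the coefficients c_0, ..., c_4.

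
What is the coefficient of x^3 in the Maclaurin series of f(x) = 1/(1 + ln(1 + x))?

Plug the Maclaurin series of the inner function into that of the outer and collect terms.
[x^0] = 1;  [x^1] = -1;  [x^2] = 3/2;  [x^3] = -7/3.
So c_3 = f′′′(0)/3! = -7/3.

-7/3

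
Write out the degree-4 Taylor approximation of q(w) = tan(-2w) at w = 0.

Differentiate repeatedly and evaluate at the center.

-8*w^3/3 - 2*w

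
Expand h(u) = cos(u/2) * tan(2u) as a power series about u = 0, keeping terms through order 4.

Expand each factor separately, then convolve coefficients.
h(0) = 0
h′(0) = 2
h′′(0) = 0
h′′′(0) = 29/2
h^(4)(0) = 0

29*u^3/12 + 2*u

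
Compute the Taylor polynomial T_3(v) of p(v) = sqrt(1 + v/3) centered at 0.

v^3/432 - v^2/72 + v/6 + 1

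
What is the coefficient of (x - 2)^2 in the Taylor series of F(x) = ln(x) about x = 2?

Differentiate repeatedly and evaluate at the center.
[(x - 2)^0] = ln(2);  [(x - 2)^1] = 1/2;  [(x - 2)^2] = -1/8.
So c_2 = F′′(2)/2! = -1/8.

-1/8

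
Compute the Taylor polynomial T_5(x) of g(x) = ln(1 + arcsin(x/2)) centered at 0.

Compose series: expand the inner function first, then feed it into the outer expansion.

53*x^5/3840 - 5*x^4/192 + x^3/16 - x^2/8 + x/2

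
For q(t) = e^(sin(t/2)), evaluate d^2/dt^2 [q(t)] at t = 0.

Let u equal the inner series; expand the outer function in u and truncate.
From the series, [t^2] q = 1/8; multiply by 2! = 2 to get 1/4.

1/4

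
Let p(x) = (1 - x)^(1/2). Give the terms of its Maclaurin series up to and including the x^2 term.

-x^2/8 - x/2 + 1

[x^0] = 1;  [x^1] = -1/2;  [x^2] = -1/8.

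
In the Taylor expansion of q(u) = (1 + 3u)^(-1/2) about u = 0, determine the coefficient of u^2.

27/8

[u^0] = 1;  [u^1] = -3/2;  [u^2] = 27/8.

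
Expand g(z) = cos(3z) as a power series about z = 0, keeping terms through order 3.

1 - 9*z^2/2

g(0) = 1
g′(0) = 0
g′′(0) = -9
g′′′(0) = 0
Then c_k = g^(k)(0)/k! gives each Taylor coefficient.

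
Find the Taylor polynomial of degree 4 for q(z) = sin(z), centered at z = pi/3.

Compute the successive derivatives at the expansion point and divide by k!.
q(pi/3) = sqrt(3)/2
q′(pi/3) = 1/2
q′′(pi/3) = -sqrt(3)/2
q′′′(pi/3) = -1/2
q^(4)(pi/3) = sqrt(3)/2
Dividing each by k! gives the coefficients c_0, ..., c_4.

sqrt(3)*(z - pi/3)^4/48 - (z - pi/3)^3/12 - sqrt(3)*(z - pi/3)^2/4 + (z - pi/3)/2 + sqrt(3)/2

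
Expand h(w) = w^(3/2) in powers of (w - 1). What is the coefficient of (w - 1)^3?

-1/16

Apply the Taylor formula c_k = f^(k)(a)/k!.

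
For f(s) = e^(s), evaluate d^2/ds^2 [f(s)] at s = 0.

1

The coefficient of s^2 in the expansion is 1/2, so f′′(0) = 2! * (1/2) = 1.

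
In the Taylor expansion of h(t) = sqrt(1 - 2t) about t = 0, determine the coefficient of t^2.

-1/2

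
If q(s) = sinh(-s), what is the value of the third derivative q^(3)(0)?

Use the known series and substitute for the argument.
The coefficient of s^3 in the expansion is -1/6, so q′′′(0) = 3! * (-1/6) = -1.

-1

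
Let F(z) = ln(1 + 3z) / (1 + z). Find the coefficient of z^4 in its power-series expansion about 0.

-147/4

Multiply the two series term by term and collect like powers.
F(0) = 0
F′(0) = 3
F′′(0) = -15
F′′′(0) = 99
F^(4)(0) = -882
So c_4 = F^(4)(0)/4! = -147/4.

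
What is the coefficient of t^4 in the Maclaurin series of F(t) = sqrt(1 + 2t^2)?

F(0) = 1
F′(0) = 0
F′′(0) = 2
F′′′(0) = 0
F^(4)(0) = -12
So c_4 = F^(4)(0)/4! = -1/2.

-1/2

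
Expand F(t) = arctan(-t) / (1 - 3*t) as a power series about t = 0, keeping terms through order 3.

Expand 1/(denominator) as a geometric series and multiply by the numerator's series.

-26*t^3/3 - 3*t^2 - t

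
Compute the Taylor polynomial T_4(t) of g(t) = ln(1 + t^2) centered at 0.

-t^4/2 + t^2

[t^0] = 0;  [t^1] = 0;  [t^2] = 1;  [t^3] = 0;  [t^4] = -1/2.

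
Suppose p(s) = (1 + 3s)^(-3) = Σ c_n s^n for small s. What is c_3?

p(0) = 1
p′(0) = -9
p′′(0) = 108
p′′′(0) = -1620
Dividing each by k! gives the coefficients c_0, ..., c_3.

-270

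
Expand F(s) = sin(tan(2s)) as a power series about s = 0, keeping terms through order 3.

4*s^3/3 + 2*s

Compose series: expand the inner function first, then feed it into the outer expansion.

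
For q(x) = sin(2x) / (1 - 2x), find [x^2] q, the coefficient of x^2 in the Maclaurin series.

4

Take the Cauchy product of the two expansions.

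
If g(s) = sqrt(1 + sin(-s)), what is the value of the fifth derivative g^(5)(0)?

-1/32

Substitute the inner expansion into the outer series and collect powers.
From the series, [s^5] g = -1/3840; multiply by 5! = 120 to get -1/32.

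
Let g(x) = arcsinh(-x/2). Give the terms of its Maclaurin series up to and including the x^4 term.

Differentiate repeatedly and evaluate at the center.
g(0) = 0
g′(0) = -1/2
g′′(0) = 0
g′′′(0) = 1/8
g^(4)(0) = 0

x^3/48 - x/2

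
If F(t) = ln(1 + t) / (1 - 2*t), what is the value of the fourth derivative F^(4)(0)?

154

Expand 1/(denominator) as a geometric series and multiply by the numerator's series.
From the series, [t^4] F = 77/12; multiply by 4! = 24 to get 154.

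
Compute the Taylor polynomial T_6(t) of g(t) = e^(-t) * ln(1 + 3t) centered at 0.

-2911*t^6/16 + 2969*t^5/40 - 32*t^4 + 15*t^3 - 15*t^2/2 + 3*t

Write out both Maclaurin series and multiply, keeping only the needed powers.
g(0) = 0
g′(0) = 3
g′′(0) = -15
g′′′(0) = 90
g^(4)(0) = -768
g^(5)(0) = 8907
g^(6)(0) = -130995
The Taylor polynomial is Σ g^(k)(0)/k! · t^k.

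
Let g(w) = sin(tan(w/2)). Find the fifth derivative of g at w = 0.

-3/32

Plug the Maclaurin series of the inner function into that of the outer and collect terms.
The coefficient of w^5 in the expansion is -1/1280, so g^(5)(0) = 5! * (-1/1280) = -3/32.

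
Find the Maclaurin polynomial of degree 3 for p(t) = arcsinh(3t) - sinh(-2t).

Combine the two series term by term.
p(0) = 0
p′(0) = 5
p′′(0) = 0
p′′′(0) = -19

-19*t^3/6 + 5*t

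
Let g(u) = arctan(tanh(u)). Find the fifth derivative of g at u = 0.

Let u equal the inner series; expand the outer function in u and truncate.
The coefficient of u^5 in the expansion is 2/3, so g^(5)(0) = 5! * (2/3) = 80.

80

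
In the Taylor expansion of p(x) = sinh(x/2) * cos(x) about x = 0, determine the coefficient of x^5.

41/3840

Multiply the two series term by term and collect like powers.
p(0) = 0
p′(0) = 1/2
p′′(0) = 0
p′′′(0) = -11/8
p^(4)(0) = 0
p^(5)(0) = 41/32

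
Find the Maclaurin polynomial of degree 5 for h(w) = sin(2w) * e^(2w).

Write out both Maclaurin series and multiply, keeping only the needed powers.
h(0) = 0
h′(0) = 2
h′′(0) = 8
h′′′(0) = 16
h^(4)(0) = 0
h^(5)(0) = -128

-16*w^5/15 + 8*w^3/3 + 4*w^2 + 2*w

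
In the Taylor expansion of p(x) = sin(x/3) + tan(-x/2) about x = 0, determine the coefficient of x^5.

-241/58320

Add the two expansions coefficient-wise.
p(0) = 0
p′(0) = -1/6
p′′(0) = 0
p′′′(0) = -31/108
p^(4)(0) = 0
p^(5)(0) = -241/486
Dividing each by k! gives the coefficients c_0, ..., c_5.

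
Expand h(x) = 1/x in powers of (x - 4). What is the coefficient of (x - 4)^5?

[(x - 4)^0] = 1/4;  [(x - 4)^1] = -1/16;  [(x - 4)^2] = 1/64;  [(x - 4)^3] = -1/256;  [(x - 4)^4] = 1/1024;  [(x - 4)^5] = -1/4096.
So c_5 = h^(5)(4)/5! = -1/4096.

-1/4096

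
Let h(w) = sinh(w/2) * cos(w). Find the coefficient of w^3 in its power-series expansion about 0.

Expand each factor separately, then convolve coefficients.
So c_3 = h′′′(0)/3! = -11/48.

-11/48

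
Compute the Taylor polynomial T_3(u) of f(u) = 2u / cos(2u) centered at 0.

4*u^3 + 2*u

Write the quotient as an unknown series and match coefficients against numerator = denominator · series.
f(0) = 0
f′(0) = 2
f′′(0) = 0
f′′′(0) = 24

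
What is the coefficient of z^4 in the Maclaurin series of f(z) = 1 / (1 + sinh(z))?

Write 1/(1+u) = 1 - u + u^2 - u^3 + ... and substitute the series for u.
f(0) = 1
f′(0) = -1
f′′(0) = 2
f′′′(0) = -7
f^(4)(0) = 32

4/3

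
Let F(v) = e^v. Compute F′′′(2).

From the series, [(v - 2)^3] F = e^(2)/6; multiply by 3! = 6 to get e^(2).

e^(2)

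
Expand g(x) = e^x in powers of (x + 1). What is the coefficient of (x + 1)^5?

e^(-1)/120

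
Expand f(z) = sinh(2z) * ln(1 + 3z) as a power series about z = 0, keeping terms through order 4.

Multiply the two series term by term and collect like powers.
f(0) = 0
f′(0) = 0
f′′(0) = 12
f′′′(0) = -54
f^(4)(0) = 528
The Taylor polynomial is Σ f^(k)(0)/k! · z^k.

22*z^4 - 9*z^3 + 6*z^2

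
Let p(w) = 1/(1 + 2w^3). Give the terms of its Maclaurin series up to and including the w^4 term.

[w^0] = 1;  [w^1] = 0;  [w^2] = 0;  [w^3] = -2;  [w^4] = 0.

1 - 2*w^3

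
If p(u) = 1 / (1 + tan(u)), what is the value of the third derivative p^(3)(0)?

-8

Write 1/(1+u) = 1 - u + u^2 - u^3 + ... and substitute the series for u.
From the series, [u^3] p = -4/3; multiply by 3! = 6 to get -8.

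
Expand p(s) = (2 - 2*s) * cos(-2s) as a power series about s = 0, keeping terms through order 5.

Multiply each power in the prefactor through the base expansion.
p(0) = 2
p′(0) = -2
p′′(0) = -8
p′′′(0) = 24
p^(4)(0) = 32
p^(5)(0) = -160
Then c_k = p^(k)(0)/k! gives each Taylor coefficient.

-4*s^5/3 + 4*s^4/3 + 4*s^3 - 4*s^2 - 2*s + 2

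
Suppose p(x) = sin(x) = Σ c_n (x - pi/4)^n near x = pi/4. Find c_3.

-sqrt(2)/12

c_3 = p′′′(pi/4)/3! = -sqrt(2)/12.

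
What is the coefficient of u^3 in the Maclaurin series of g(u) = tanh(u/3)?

-1/81

g(0) = 0
g′(0) = 1/3
g′′(0) = 0
g′′′(0) = -2/27
So c_3 = g′′′(0)/3! = -1/81.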